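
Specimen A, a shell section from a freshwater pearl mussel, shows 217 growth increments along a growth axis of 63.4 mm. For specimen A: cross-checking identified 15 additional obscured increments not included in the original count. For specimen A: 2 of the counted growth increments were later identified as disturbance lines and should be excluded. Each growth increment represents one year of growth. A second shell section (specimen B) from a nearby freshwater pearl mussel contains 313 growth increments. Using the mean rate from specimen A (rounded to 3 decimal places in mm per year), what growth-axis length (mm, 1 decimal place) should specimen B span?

Specimen A: adjusted count: 217 − 2 + 15 = 230 growth increments.
A: 63.4 mm over 230 years gives 63.4 / 230 ≈ 0.276 mm/year.
B's length ≈ 0.276 × 313 = 86.4 mm.

86.4 mm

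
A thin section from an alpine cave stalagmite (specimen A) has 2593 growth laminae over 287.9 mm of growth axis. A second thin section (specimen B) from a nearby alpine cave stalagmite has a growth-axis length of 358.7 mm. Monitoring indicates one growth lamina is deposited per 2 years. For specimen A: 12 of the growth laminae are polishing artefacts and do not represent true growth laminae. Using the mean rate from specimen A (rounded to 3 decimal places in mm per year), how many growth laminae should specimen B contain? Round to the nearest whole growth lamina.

Specimen A: adjusted count: 2593 − 12 = 2581 growth laminae.
Specimen A: 2581 growth laminae at 2 years each span 2581 × 2 = 5162 years.
A: 287.9 mm over 5162 years gives 287.9 / 5162 ≈ 0.056 mm/yr.
B spans 358.7 / 0.056 = 6405.36 years; at 2 years per growth lamina that is 6405.36 / 2 ≈ 3203 growth laminae.

3203 growth laminae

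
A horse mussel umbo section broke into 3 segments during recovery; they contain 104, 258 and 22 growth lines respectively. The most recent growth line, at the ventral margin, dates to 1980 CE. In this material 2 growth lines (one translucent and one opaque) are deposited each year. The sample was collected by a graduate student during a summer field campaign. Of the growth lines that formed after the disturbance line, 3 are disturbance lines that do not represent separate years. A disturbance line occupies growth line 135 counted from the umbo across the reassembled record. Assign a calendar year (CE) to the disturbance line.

1857 CE

Total growth lines = 104 + 258 + 22 = 384.
Between growth line 135 and the ventral margin there are 384 − 135 = 249 growth lines.
Removing the 3 false growth lines leaves 249 − 3 = 246 true growth lines beyond the disturbance line.
Dividing by 2 growth lines per year: 246 / 2 = 123 years.
Counting back 123 years from 1980 CE places the disturbance line in 1980 − 123 = 1857 CE.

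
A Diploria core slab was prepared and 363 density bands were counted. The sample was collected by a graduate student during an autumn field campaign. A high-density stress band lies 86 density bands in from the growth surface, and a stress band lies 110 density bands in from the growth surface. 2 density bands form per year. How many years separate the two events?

110 − 86 = 24 density bands lie between the two events.
24 density bands at 2 per year is 24 / 2 = 12 years.

12 years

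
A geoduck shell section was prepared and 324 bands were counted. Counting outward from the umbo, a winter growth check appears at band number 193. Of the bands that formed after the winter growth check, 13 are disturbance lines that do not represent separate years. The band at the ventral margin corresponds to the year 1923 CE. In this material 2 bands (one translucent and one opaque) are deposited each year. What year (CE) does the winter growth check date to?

The winter growth check sits at band 193 from the umbo, so 324 − 193 = 131 bands formed after it.
Excluding 13 false bands: 131 − 13 = 118.
Dividing by 2 bands per year: 118 / 2 = 59 years.
The band at the ventral margin is 1923 CE, so the winter growth check dates to 1923 − 59 = 1864 CE.

1864 CE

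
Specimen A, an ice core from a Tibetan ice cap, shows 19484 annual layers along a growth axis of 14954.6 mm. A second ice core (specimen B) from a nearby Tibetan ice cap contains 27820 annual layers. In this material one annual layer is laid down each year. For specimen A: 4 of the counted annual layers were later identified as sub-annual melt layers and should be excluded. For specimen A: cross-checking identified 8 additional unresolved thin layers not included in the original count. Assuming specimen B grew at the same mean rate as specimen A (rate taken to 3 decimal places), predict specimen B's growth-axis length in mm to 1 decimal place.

Specimen A: true annual layer count = 19484 − 4 + 8 = 19488.
A: 14954.6 mm over 19488 years gives 14954.6 / 19488 ≈ 0.767 mm/yr.
Length of B = 0.767 × 27820 = 21337.9 mm.

21337.9 mm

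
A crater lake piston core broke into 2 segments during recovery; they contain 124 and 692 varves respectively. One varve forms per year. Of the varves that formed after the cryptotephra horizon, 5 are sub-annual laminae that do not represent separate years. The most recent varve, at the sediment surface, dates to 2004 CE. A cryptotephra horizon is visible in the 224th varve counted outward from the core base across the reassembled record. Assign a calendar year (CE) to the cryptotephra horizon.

1417 CE

Total varves = 124 + 692 = 816.
Between varve 224 and the sediment surface there are 816 − 224 = 592 varves.
Excluding 5 false varves: 592 − 5 = 587.
Counting back 587 years from 2004 CE places the cryptotephra horizon in 2004 − 587 = 1417 CE.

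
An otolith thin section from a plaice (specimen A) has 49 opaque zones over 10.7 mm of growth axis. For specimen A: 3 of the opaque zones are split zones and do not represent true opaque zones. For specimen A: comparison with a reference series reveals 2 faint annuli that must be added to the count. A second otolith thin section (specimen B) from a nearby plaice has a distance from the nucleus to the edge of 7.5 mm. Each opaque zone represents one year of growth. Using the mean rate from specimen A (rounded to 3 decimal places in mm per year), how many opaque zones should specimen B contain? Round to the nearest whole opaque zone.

34 opaque zones

Specimen A: after corrections the count is 49 − 3 + 2 = 48 opaque zones.
A: 10.7 mm over 48 years gives 10.7 / 48 ≈ 0.223 mm/year.
Specimen B: 7.5 mm / 0.223 mm per year = 33.63 years ≈ 34 opaque zones.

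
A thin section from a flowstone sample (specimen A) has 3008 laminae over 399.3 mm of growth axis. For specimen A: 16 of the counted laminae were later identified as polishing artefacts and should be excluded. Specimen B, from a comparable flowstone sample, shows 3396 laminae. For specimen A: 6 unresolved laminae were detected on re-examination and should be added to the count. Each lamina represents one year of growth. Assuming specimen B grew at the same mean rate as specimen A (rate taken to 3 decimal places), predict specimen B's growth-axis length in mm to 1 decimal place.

Specimen A: after corrections the count is 3008 − 16 + 6 = 2998 laminae.
A: Mean rate = 399.3 mm / 2998 years ≈ 0.133 mm/yr.
Length of B = 0.133 × 3396 = 451.7 mm.

451.7 mm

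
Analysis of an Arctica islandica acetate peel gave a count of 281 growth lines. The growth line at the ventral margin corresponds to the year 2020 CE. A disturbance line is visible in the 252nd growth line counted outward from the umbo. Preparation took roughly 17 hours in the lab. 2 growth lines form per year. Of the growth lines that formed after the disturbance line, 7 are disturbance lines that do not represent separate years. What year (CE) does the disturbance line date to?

2009 CE

Between growth line 252 and the ventral margin there are 281 − 252 = 29 growth lines.
29 − 7 false = 22 true growth lines after the disturbance line.
Dividing by 2 growth lines per year: 22 / 2 = 11 years.
Counting back 11 years from 2020 CE places the disturbance line in 2020 − 11 = 2009 CE.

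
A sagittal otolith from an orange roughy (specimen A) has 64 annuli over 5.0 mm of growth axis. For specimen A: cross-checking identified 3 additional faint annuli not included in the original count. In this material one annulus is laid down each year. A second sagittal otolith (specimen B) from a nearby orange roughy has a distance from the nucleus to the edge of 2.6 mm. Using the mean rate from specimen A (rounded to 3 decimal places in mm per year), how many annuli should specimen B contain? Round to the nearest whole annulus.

Specimen A: true annulus count = 64 + 3 = 67.
A: 5.0 mm over 67 years gives 5.0 / 67 ≈ 0.075 mm/year.
For B, 2.6 / 0.075 = 34.67 years ≈ 35 annuli.

35 annuli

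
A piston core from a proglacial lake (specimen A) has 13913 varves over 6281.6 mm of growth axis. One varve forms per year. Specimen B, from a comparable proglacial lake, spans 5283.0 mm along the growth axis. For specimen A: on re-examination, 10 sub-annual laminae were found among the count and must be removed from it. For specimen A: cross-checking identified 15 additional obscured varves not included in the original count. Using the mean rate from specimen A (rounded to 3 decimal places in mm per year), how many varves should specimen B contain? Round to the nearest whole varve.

Specimen A: adjusted count: 13913 − 10 + 15 = 13918 varves.
A: Extension rate ≈ 6281.6 / 13918 = 0.451 mm/yr.
Specimen B: 5283.0 mm / 0.451 mm per year = 11713.97 years ≈ 11714 varves.

11714 varves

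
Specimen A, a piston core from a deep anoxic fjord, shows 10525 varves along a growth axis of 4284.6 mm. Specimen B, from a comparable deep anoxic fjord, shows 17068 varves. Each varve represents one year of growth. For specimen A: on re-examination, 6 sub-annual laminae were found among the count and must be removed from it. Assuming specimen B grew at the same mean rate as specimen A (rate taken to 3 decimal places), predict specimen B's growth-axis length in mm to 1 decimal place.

6946.7 mm

Specimen A: adjusted count: 10525 − 6 = 10519 varves.
A: Mean rate = 4284.6 mm / 10519 years ≈ 0.407 mm per year.
For B, 0.407 mm/year × 17068 years = 6946.7 mm.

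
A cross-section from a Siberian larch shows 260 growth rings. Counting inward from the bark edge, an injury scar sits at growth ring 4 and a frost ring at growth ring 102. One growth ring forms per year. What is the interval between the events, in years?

98 yr

The two markers are separated by 102 − 4 = 98 growth rings.
That is 98 years at one growth ring per year.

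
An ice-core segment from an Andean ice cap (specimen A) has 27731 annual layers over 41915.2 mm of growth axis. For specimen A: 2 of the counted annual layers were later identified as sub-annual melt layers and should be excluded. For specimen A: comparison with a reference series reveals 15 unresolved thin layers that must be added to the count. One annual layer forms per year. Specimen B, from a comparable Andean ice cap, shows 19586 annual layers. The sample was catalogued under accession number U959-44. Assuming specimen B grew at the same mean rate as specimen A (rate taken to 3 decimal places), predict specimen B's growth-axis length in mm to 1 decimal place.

29594.4 mm

Specimen A: correcting the raw count gives 27731 − 2 + 15 = 27744 true annual layers.
A: 41915.2 mm over 27744 years gives 41915.2 / 27744 ≈ 1.511 mm/year.
Length of B = 1.511 × 19586 = 29594.4 mm.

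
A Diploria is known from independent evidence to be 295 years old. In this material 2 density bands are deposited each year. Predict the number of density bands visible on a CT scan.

590 density bands

Expected density bands: 295 × 2 = 590.
So 590 density bands should be present.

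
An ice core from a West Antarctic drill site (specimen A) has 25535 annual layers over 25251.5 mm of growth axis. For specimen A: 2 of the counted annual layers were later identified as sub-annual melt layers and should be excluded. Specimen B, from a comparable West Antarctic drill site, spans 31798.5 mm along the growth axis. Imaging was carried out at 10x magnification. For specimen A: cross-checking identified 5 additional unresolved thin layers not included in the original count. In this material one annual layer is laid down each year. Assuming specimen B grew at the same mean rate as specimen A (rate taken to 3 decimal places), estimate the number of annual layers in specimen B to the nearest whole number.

Specimen A: after corrections the count is 25535 − 2 + 5 = 25538 annual layers.
A: Mean rate = 25251.5 mm / 25538 years ≈ 0.989 mm/yr.
B spans 31798.5 / 0.989 = 32152.17 years ≈ 32152 annual layers.

32152 annual layers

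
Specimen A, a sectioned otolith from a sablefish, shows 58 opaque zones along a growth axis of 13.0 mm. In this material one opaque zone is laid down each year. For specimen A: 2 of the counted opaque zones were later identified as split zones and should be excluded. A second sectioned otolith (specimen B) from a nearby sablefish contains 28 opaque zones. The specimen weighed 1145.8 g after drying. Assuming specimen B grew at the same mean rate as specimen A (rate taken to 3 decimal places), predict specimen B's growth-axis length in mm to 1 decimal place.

Specimen A: after corrections the count is 58 − 2 = 56 opaque zones.
A: Extension rate ≈ 13.0 / 56 = 0.232 mm per year.
B's length ≈ 0.232 × 28 = 6.5 mm.

6.5 mm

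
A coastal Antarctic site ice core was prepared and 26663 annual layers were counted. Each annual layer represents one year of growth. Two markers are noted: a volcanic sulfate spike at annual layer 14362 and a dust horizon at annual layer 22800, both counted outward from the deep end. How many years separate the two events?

Separation: 22800 − 14362 = 8438 annual layers.
At one annual layer per year, 8438 years elapsed between them.

8438 yr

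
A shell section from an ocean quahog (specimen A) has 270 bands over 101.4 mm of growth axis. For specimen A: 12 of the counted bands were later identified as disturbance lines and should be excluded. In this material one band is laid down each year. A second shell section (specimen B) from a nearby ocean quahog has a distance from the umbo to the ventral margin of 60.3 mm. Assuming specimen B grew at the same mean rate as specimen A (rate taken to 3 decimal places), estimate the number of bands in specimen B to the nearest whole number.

153 bands

Specimen A: adjusted count: 270 − 12 = 258 bands.
A: Extension rate ≈ 101.4 / 258 = 0.393 mm per year.
For B, 60.3 / 0.393 = 153.44 years ≈ 153 bands.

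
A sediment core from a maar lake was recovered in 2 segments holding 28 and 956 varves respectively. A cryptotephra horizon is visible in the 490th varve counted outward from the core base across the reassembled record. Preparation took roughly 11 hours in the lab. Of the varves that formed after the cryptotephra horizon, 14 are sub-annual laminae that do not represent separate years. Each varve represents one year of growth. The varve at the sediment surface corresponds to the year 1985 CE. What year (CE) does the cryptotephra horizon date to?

Total varves = 28 + 956 = 984.
The cryptotephra horizon sits at varve 490 from the core base, so 984 − 490 = 494 varves formed after it.
494 − 14 false = 480 true varves after the cryptotephra horizon.
The varve at the sediment surface is 1985 CE, so the cryptotephra horizon dates to 1985 − 480 = 1505 CE.

1505 CE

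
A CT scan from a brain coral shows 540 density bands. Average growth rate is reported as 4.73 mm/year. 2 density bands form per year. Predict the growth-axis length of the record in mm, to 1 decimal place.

1277.1 mm

540 density bands at 2 per year is 540 / 2 = 270 years.
Predicted length = 4.73 mm/year × 270 years = 1277.1 mm.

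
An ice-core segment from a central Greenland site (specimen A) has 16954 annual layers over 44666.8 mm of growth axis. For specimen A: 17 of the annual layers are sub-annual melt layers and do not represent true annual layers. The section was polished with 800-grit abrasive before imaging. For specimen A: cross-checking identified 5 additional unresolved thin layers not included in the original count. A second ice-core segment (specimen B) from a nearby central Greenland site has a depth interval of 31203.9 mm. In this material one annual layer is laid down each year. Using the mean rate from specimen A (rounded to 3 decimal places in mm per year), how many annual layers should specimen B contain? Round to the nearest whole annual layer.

Specimen A: adjusted count: 16954 − 17 + 5 = 16942 annual layers.
A: 44666.8 mm over 16942 years gives 44666.8 / 16942 ≈ 2.636 mm per year.
Specimen B: 31203.9 mm / 2.636 mm per year = 11837.59 years ≈ 11838 annual layers.

11838 annual layers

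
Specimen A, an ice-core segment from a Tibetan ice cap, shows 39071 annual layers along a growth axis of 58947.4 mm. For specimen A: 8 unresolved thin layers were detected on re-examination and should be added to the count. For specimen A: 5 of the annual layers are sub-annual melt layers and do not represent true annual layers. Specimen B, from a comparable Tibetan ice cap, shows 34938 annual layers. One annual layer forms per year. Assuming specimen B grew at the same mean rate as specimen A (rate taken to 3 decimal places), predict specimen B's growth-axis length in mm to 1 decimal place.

Specimen A: after corrections the count is 39071 − 5 + 8 = 39074 annual layers.
A: Mean rate = 58947.4 mm / 39074 years ≈ 1.509 mm/yr.
For B, 1.509 mm/year × 34938 years = 52721.4 mm.

52721.4 mm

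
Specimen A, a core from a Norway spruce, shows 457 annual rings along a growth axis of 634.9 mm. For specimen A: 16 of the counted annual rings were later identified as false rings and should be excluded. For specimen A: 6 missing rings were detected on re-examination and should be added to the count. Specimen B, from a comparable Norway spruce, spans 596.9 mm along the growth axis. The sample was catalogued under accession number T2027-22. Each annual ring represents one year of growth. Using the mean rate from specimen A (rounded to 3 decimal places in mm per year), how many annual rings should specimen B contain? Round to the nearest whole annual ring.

Specimen A: correcting the raw count gives 457 − 16 + 6 = 447 true annual rings.
A: Mean rate = 634.9 mm / 447 years ≈ 1.420 mm per year.
For B, 596.9 / 1.420 = 420.35 years ≈ 420 annual rings.

420 annual rings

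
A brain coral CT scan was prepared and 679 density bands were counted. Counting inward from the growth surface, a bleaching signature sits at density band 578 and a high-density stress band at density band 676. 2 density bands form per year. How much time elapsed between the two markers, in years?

49 yr

The two markers are separated by 676 − 578 = 98 density bands.
Dividing by 2 density bands per year: 98 / 2 = 49 years.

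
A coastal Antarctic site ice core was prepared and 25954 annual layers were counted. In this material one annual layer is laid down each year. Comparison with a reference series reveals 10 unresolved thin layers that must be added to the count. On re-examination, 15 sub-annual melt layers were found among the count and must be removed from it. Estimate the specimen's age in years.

25949 yr

Correcting the raw count gives 25954 − 15 + 10 = 25949 true annual layers.
At one annual layer per year, that is 25949 years.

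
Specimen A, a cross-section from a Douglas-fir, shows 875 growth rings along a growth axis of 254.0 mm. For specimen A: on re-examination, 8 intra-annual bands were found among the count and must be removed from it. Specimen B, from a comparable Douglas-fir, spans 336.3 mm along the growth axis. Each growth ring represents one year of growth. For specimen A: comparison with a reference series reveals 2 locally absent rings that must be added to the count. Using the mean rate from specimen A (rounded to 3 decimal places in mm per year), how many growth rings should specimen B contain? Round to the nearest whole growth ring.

1152 growth rings

Specimen A: correcting the raw count gives 875 − 8 + 2 = 869 true growth rings.
A: Mean rate = 254.0 mm / 869 years ≈ 0.292 mm/year.
Specimen B: 336.3 mm / 0.292 mm per year = 1151.71 years ≈ 1152 growth rings.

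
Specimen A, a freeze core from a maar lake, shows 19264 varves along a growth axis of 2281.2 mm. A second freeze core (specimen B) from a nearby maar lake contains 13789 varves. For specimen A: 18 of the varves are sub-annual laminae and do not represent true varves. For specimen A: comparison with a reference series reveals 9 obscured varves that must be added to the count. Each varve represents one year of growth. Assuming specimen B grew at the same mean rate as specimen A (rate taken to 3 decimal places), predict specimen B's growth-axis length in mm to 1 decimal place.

Specimen A: adjusted count: 19264 − 18 + 9 = 19255 varves.
A: 2281.2 mm over 19255 years gives 2281.2 / 19255 ≈ 0.118 mm/year.
For B, 0.118 mm/year × 13789 years = 1627.1 mm.

1627.1 mm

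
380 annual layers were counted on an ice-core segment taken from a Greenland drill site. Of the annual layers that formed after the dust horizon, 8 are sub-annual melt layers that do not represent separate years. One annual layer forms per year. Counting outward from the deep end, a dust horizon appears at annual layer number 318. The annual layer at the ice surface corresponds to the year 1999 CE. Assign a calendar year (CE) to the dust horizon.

380 − 318 = 62 annual layers lie beyond the dust horizon toward the ice surface.
62 − 8 false = 54 true annual layers after the dust horizon.
The annual layer at the ice surface is 1999 CE, so the dust horizon dates to 1999 − 54 = 1945 CE.

1945 CE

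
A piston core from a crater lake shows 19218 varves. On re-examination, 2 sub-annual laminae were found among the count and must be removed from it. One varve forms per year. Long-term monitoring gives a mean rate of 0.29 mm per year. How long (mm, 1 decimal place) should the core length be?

Adjusted count: 19218 − 2 = 19216 varves.
19216 years at 0.29 mm/year gives 0.29 × 19216 = 5572.6 mm.

5572.6 mm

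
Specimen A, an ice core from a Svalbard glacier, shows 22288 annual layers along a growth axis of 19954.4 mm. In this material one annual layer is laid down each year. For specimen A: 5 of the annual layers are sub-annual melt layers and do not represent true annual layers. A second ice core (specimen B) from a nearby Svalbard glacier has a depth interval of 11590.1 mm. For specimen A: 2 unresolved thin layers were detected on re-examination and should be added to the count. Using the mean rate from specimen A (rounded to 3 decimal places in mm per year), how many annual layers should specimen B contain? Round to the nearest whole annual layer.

12950 annual layers

Specimen A: true annual layer count = 22288 − 5 + 2 = 22285.
A: 19954.4 mm over 22285 years gives 19954.4 / 22285 ≈ 0.895 mm per year.
For B, 11590.1 / 0.895 = 12949.83 years ≈ 12950 annual layers.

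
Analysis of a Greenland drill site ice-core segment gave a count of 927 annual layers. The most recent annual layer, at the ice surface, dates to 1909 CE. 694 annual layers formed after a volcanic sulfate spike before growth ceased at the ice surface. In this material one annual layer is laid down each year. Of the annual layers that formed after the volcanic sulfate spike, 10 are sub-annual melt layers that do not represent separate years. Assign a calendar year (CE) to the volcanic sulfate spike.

1225 CE

694 annual layers formed after the volcanic sulfate spike.
694 − 10 false = 684 true annual layers after the volcanic sulfate spike.
Counting back 684 years from 1909 CE places the volcanic sulfate spike in 1909 − 684 = 1225 CE.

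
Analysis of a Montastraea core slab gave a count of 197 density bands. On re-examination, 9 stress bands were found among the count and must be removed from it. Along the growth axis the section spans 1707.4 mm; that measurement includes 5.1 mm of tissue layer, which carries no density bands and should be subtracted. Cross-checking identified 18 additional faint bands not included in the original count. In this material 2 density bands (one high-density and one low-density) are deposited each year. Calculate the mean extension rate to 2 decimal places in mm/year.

16.53 mm/year

True density band count = 197 − 9 + 18 = 206.
With 2 density bands per year, 206 / 2 = 103 years.
Removing the 5.1 mm offcut leaves 1707.4 − 5.1 = 1702.3 mm.
Mean rate = 1702.3 mm / 103 years ≈ 16.53 mm/year.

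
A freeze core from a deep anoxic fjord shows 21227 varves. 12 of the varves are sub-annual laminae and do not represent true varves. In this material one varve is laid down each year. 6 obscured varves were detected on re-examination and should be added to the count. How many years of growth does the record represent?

True varve count = 21227 − 12 + 6 = 21221.
One varve per year makes the duration 21221 years.

21221 years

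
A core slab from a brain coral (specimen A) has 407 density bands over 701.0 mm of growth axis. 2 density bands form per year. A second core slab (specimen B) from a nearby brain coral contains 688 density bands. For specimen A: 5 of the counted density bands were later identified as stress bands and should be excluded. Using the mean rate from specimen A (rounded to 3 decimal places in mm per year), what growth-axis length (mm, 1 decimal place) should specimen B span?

Specimen A: adjusted count: 407 − 5 = 402 density bands.
Specimen A: dividing by 2 density bands per year: 402 / 2 = 201 years.
A: 701.0 mm over 201 years gives 701.0 / 201 ≈ 3.488 mm/year.
Specimen B: dividing by 2 density bands per year: 688 / 2 = 344 years. B's length ≈ 3.488 × 344 = 1199.9 mm.

1199.9 mm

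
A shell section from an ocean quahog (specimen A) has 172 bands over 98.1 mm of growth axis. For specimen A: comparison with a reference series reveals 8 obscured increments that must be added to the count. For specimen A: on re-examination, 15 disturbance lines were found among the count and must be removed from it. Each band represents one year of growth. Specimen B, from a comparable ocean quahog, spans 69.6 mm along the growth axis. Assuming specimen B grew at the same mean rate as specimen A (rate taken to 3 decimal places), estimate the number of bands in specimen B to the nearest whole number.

117 bands

Specimen A: correcting the raw count gives 172 − 15 + 8 = 165 true bands.
A: 98.1 mm over 165 years gives 98.1 / 165 ≈ 0.595 mm/year.
Specimen B: 69.6 mm / 0.595 mm per year = 116.97 years ≈ 117 bands.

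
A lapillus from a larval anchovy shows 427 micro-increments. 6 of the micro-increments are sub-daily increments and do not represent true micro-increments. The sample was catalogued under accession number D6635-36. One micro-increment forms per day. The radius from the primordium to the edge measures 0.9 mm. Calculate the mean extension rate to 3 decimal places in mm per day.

Adjusted count: 427 − 6 = 421 micro-increments.
Mean rate = 0.9 mm / 421 days ≈ 0.002 mm per day.

0.002 mm per day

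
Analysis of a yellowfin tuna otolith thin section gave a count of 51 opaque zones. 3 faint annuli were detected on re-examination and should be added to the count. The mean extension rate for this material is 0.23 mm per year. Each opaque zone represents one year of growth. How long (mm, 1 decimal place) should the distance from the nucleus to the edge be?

Adjusted count: 51 + 3 = 54 opaque zones.
Length ≈ 0.23 × 54 = 12.4 mm.

12.4 mm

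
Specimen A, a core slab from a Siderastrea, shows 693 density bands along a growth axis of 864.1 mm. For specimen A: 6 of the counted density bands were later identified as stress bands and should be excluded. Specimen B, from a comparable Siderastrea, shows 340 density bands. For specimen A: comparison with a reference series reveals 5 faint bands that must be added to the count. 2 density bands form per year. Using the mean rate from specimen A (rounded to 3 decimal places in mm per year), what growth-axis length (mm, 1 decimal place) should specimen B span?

Specimen A: true density band count = 693 − 6 + 5 = 692.
Specimen A: dividing by 2 density bands per year: 692 / 2 = 346 years.
A: Mean rate = 864.1 mm / 346 years ≈ 2.497 mm/yr.
Specimen B: 340 density bands at 2 per year is 340 / 2 = 170 years. For B, 2.497 mm/year × 170 years = 424.5 mm.

424.5 mm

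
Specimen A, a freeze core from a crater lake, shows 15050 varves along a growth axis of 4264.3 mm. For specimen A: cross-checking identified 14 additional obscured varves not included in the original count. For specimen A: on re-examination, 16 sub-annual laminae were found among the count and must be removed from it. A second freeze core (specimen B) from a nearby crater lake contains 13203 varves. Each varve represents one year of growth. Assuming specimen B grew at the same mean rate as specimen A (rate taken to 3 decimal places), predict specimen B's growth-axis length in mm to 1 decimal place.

Specimen A: correcting the raw count gives 15050 − 16 + 14 = 15048 true varves.
A: Extension rate ≈ 4264.3 / 15048 = 0.283 mm/yr.
Length of B = 0.283 × 13203 = 3736.4 mm.

3736.4 mm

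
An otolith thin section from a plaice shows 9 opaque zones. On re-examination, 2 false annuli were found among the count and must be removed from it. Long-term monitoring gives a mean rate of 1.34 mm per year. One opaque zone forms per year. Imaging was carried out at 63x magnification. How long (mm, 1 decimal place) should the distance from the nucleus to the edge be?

9.4 mm

True opaque zone count = 9 − 2 = 7.
Predicted length = 1.34 mm/year × 7 years = 9.4 mm.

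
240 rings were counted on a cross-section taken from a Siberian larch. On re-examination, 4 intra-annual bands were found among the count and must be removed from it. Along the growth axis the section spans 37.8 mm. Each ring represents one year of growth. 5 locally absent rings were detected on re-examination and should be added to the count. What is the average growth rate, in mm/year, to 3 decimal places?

0.157 mm/year

Adjusted count: 240 − 4 + 5 = 241 rings.
Extension rate ≈ 37.8 / 241 = 0.157 mm/year.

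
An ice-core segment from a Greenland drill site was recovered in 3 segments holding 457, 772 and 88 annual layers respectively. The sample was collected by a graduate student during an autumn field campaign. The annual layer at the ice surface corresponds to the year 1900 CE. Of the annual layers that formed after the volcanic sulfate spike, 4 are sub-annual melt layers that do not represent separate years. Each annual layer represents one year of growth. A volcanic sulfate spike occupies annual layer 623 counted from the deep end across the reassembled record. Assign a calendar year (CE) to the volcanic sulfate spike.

1210 CE

Total annual layers = 457 + 772 + 88 = 1317.
The volcanic sulfate spike sits at annual layer 623 from the deep end, so 1317 − 623 = 694 annual layers formed after it.
Removing the 4 false annual layers leaves 694 − 4 = 690 true annual layers beyond the volcanic sulfate spike.
The annual layer at the ice surface is 1900 CE, so the volcanic sulfate spike dates to 1900 − 690 = 1210 CE.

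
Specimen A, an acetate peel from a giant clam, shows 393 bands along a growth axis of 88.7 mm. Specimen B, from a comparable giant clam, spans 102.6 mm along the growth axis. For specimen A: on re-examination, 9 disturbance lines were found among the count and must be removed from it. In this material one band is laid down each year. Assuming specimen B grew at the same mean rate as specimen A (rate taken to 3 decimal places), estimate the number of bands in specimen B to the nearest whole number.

444 bands

Specimen A: adjusted count: 393 − 9 = 384 bands.
A: Mean rate = 88.7 mm / 384 years ≈ 0.231 mm per year.
B spans 102.6 / 0.231 = 444.16 years ≈ 444 bands.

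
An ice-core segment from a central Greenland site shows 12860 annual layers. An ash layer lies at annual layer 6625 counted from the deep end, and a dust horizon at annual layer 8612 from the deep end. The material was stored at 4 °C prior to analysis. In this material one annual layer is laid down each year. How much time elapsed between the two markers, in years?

8612 − 6625 = 1987 annual layers lie between the two events.
At one annual layer per year, 1987 years elapsed between them.

1987 yr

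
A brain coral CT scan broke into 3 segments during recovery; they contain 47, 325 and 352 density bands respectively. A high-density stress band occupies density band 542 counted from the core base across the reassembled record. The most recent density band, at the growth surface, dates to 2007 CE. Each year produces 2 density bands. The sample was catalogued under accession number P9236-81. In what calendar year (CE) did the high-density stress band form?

Total density bands = 47 + 325 + 352 = 724.
Between density band 542 and the growth surface there are 724 − 542 = 182 density bands.
182 density bands at 2 per year is 182 / 2 = 91 years.
Counting back 91 years from 2007 CE places the high-density stress band in 2007 − 91 = 1916 CE.

1916 CE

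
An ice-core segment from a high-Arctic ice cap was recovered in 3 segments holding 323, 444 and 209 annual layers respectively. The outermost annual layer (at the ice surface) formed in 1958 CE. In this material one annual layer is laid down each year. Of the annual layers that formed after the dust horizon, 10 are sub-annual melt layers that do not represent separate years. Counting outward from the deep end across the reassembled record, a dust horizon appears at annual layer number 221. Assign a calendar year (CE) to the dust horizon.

Total annual layers = 323 + 444 + 209 = 976.
Between annual layer 221 and the ice surface there are 976 − 221 = 755 annual layers.
755 − 10 false = 745 true annual layers after the dust horizon.
1958 − 745 = 1213 CE.

1213 CE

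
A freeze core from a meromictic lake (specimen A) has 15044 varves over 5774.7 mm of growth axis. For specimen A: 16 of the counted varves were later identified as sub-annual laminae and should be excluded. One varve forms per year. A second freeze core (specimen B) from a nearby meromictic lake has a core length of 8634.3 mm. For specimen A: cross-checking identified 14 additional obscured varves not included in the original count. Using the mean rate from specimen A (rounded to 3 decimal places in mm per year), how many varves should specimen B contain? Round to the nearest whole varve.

Specimen A: after corrections the count is 15044 − 16 + 14 = 15042 varves.
A: Extension rate ≈ 5774.7 / 15042 = 0.384 mm/year.
For B, 8634.3 / 0.384 = 22485.16 years ≈ 22485 varves.

22485 varves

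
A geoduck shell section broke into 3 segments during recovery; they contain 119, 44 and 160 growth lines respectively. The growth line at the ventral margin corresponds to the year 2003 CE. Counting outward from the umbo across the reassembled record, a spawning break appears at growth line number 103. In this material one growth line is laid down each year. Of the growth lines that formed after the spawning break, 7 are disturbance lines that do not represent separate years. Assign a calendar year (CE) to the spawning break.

1790 CE

Total growth lines = 119 + 44 + 160 = 323.
Between growth line 103 and the ventral margin there are 323 − 103 = 220 growth lines.
Excluding 7 false growth lines: 220 − 7 = 213.
2003 − 213 = 1790 CE.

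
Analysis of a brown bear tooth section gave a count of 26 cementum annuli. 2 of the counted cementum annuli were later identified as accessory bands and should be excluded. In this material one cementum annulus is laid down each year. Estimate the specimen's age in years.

24 years

After corrections the count is 26 − 2 = 24 cementum annuli.
With a one-to-one cementum annulus periodicity this is 24 years.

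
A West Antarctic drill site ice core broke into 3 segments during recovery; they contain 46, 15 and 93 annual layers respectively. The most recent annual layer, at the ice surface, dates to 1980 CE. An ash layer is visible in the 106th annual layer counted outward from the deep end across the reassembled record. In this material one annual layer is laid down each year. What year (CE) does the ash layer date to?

Total annual layers = 46 + 15 + 93 = 154.
The ash layer sits at annual layer 106 from the deep end, so 154 − 106 = 48 annual layers formed after it.
The annual layer at the ice surface is 1980 CE, so the ash layer dates to 1980 − 48 = 1932 CE.

1932 CE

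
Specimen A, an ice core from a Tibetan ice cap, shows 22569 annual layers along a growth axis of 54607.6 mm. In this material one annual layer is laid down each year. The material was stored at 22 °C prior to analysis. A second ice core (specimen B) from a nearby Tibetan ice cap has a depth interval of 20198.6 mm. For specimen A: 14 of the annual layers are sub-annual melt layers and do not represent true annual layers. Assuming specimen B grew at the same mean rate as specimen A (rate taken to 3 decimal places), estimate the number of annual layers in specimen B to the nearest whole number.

8343 annual layers

Specimen A: correcting the raw count gives 22569 − 14 = 22555 true annual layers.
A: Extension rate ≈ 54607.6 / 22555 = 2.421 mm per year.
B spans 20198.6 / 2.421 = 8343.08 years ≈ 8343 annual layers.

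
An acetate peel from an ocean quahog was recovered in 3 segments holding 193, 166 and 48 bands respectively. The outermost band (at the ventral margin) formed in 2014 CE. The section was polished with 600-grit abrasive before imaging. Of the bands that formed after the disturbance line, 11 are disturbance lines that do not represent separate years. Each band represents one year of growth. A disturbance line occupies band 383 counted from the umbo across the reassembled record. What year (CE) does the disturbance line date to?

2001 CE

Total bands = 193 + 166 + 48 = 407.
Between band 383 and the ventral margin there are 407 − 383 = 24 bands.
Excluding 11 false bands: 24 − 11 = 13.
2014 − 13 = 2001 CE.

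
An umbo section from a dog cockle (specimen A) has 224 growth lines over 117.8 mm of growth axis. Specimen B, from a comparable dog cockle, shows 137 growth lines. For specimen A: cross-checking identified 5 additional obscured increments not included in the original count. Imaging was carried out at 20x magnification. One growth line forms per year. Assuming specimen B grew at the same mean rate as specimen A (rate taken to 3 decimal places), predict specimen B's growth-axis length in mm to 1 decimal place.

Specimen A: after corrections the count is 224 + 5 = 229 growth lines.
A: Extension rate ≈ 117.8 / 229 = 0.514 mm per year.
For B, 0.514 mm/year × 137 years = 70.4 mm.

70.4 mm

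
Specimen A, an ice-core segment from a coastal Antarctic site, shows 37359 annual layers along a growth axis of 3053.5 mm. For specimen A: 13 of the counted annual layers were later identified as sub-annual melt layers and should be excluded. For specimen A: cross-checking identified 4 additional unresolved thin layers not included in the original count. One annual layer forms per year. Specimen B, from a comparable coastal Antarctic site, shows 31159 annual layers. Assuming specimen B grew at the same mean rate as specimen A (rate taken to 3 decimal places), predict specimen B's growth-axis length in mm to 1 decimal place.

2555.0 mm

Specimen A: true annual layer count = 37359 − 13 + 4 = 37350.
A: 3053.5 mm over 37350 years gives 3053.5 / 37350 ≈ 0.082 mm/yr.
B's length ≈ 0.082 × 31159 = 2555.0 mm.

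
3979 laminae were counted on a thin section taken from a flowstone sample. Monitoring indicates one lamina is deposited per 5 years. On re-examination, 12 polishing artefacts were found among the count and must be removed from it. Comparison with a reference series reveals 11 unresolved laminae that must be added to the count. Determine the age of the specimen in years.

Adjusted count: 3979 − 12 + 11 = 3978 laminae.
3978 laminae at 5 years each span 3978 × 5 = 19890 years.

19890 years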